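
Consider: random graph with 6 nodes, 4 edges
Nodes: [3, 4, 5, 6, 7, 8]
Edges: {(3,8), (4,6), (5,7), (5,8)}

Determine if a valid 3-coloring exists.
Yes, G is 3-colorable

A valid 3-coloring: color 1: [3, 4, 5]; color 2: [6, 7, 8].
(χ(G) = 2 ≤ 3.)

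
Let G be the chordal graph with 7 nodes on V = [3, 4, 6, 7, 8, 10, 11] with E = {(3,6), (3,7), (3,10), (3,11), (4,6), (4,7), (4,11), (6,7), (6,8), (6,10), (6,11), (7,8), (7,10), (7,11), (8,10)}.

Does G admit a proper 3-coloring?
The clique on vertices [6, 7, 8, 10] has size 4 > 3, so it alone needs 4 colors.

No, G is not 3-colorable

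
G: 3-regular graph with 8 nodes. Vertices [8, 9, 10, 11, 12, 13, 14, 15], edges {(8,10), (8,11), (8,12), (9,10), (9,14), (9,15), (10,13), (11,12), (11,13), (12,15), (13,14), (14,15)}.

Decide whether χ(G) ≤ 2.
The clique on vertices [8, 11, 12] has size 3 > 2, so it alone needs 3 colors.

No, G is not 2-colorable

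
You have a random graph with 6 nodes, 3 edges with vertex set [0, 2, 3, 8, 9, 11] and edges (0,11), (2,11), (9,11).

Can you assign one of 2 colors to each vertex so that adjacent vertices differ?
Yes, G is 2-colorable

A valid 2-coloring: color 1: [3, 8, 11]; color 2: [0, 2, 9].
(χ(G) = 2 ≤ 2.)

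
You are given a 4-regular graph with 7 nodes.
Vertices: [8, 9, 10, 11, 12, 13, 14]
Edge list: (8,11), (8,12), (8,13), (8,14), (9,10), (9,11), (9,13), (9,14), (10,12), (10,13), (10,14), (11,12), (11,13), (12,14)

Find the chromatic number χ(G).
χ(G) = 4

Clique number ω(G) = 3 (lower bound: χ ≥ ω).
Suppose a proper 3-coloring c exists. The clique [8, 11, 12] takes 3 distinct colors; by symmetry let c(8) = 1, c(11) = 2, c(12) = 3.
- Vertex 13: neighbors [8, 11] already have colors [1, 2] ⇒ c(13) = 3.
- Vertex 9: neighbors [11, 13] already have colors [2, 3] ⇒ c(9) = 1.
- Vertex 10: neighbors [9, 12] already have colors [1, 3] ⇒ c(10) = 2.
- Vertex 14: neighbors [8, 10, 12] already have colors [1, 2, 3] — all 3 colors blocked. Contradiction.
The forced assignments end in a contradiction, so G has no proper 3-coloring (χ ≥ 4).
The coloring below uses 4 colors, so χ(G) = 4.
A valid 4-coloring: color 1: [13, 14]; color 2: [10, 11]; color 3: [9, 12]; color 4: [8].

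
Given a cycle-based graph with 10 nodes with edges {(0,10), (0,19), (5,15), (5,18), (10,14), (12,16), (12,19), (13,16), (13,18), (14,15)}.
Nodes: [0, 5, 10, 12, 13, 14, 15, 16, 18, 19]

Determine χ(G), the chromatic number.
Clique number ω(G) = 2 (lower bound: χ ≥ ω).
The graph is bipartite (no odd cycle), so 2 colors suffice: χ(G) = 2.
A valid 2-coloring: color 1: [10, 15, 16, 18, 19]; color 2: [0, 5, 12, 13, 14].

χ(G) = 2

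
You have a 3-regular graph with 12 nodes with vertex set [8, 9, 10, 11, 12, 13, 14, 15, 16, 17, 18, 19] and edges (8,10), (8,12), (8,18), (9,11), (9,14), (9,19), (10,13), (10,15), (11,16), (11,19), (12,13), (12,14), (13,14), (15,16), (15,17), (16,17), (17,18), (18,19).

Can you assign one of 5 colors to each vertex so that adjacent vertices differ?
A valid 5-coloring: color 1: [9, 10, 12, 16, 18]; color 2: [8, 11, 13, 17]; color 3: [14, 15, 19].
(χ(G) = 3 ≤ 5.)

Yes, G is 5-colorable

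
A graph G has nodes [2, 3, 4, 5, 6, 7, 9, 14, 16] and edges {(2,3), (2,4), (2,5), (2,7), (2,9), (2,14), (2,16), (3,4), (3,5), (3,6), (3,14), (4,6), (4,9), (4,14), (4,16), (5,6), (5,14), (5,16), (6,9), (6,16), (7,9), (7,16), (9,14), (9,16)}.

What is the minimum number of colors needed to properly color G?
Clique number ω(G) = 4 (lower bound: χ ≥ ω).
The clique on [2, 4, 9, 16] has size 4, forcing χ ≥ 4, and the coloring below uses 4 colors, so χ(G) = 4.
A valid 4-coloring: color 1: [2, 6]; color 2: [3, 9]; color 3: [4, 5, 7]; color 4: [14, 16].

χ(G) = 4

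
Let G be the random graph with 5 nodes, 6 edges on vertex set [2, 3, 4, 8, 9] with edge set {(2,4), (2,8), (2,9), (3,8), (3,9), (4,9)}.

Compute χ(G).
Clique number ω(G) = 3 (lower bound: χ ≥ ω).
The clique on [2, 4, 9] has size 3, forcing χ ≥ 3, and the coloring below uses 3 colors, so χ(G) = 3.
A valid 3-coloring: color 1: [8, 9]; color 2: [2, 3]; color 3: [4].

χ(G) = 3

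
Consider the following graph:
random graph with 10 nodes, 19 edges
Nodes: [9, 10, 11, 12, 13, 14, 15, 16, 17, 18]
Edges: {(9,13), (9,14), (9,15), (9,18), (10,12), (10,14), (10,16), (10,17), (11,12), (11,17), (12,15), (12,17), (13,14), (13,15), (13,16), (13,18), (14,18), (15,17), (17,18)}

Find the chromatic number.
χ(G) = 4

Clique number ω(G) = 4 (lower bound: χ ≥ ω).
The clique on [9, 13, 14, 18] has size 4, forcing χ ≥ 4, and the coloring below uses 4 colors, so χ(G) = 4.
A valid 4-coloring: color 1: [13, 17]; color 2: [11, 14, 15, 16]; color 3: [9, 12]; color 4: [10, 18].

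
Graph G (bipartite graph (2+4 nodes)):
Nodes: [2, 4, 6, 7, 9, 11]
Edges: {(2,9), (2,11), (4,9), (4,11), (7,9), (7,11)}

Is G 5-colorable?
A valid 5-coloring: color 1: [6, 9, 11]; color 2: [2, 4, 7].
(χ(G) = 2 ≤ 5.)

Yes, G is 5-colorable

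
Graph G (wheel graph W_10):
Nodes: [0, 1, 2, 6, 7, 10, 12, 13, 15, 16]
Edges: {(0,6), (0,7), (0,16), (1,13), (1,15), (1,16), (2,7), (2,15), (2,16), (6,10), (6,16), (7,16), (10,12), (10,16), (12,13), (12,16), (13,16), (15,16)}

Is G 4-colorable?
Yes, G is 4-colorable

A valid 4-coloring: color 1: [16]; color 2: [6, 7, 13, 15]; color 3: [0, 1, 2, 10]; color 4: [12].
(χ(G) = 4 ≤ 4.)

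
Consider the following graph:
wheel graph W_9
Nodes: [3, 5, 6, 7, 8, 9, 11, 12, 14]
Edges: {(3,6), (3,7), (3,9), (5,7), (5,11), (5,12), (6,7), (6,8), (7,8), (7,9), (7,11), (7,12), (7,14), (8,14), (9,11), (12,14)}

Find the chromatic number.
Clique number ω(G) = 3 (lower bound: χ ≥ ω).
The clique on [3, 7, 9] has size 3, forcing χ ≥ 3, and the coloring below uses 3 colors, so χ(G) = 3.
A valid 3-coloring: color 1: [7]; color 2: [5, 6, 9, 14]; color 3: [3, 8, 11, 12].

χ(G) = 3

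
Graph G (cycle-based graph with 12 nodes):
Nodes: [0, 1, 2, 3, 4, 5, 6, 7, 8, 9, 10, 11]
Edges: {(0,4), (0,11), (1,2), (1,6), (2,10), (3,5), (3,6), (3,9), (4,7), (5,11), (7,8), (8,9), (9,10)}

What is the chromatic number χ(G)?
χ(G) = 2

Clique number ω(G) = 2 (lower bound: χ ≥ ω).
The graph is bipartite (no odd cycle), so 2 colors suffice: χ(G) = 2.
A valid 2-coloring: color 1: [0, 2, 5, 6, 7, 9]; color 2: [1, 3, 4, 8, 10, 11].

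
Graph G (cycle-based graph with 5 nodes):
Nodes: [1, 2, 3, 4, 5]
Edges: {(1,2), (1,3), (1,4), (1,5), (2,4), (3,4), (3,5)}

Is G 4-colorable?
Yes, G is 4-colorable

A valid 4-coloring: color 1: [1]; color 2: [2, 3]; color 3: [4, 5].
(χ(G) = 3 ≤ 4.)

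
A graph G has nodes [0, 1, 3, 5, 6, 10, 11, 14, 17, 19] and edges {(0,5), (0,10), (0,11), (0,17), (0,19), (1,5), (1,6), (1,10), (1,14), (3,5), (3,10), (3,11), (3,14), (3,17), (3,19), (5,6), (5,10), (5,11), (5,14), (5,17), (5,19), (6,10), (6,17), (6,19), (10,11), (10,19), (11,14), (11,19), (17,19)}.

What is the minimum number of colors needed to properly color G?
χ(G) = 5

Clique number ω(G) = 5 (lower bound: χ ≥ ω).
The clique on [0, 5, 10, 11, 19] has size 5, forcing χ ≥ 5, and the coloring below uses 5 colors, so χ(G) = 5.
A valid 5-coloring: color 1: [5]; color 2: [14, 19]; color 3: [10, 17]; color 4: [6, 11]; color 5: [0, 1, 3].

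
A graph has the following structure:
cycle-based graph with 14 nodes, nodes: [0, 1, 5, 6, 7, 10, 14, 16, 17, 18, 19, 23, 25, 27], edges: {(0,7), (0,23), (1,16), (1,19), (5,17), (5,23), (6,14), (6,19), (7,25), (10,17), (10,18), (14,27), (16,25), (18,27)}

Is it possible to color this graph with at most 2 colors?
Yes, G is 2-colorable

A valid 2-coloring: color 1: [7, 14, 16, 17, 18, 19, 23]; color 2: [0, 1, 5, 6, 10, 25, 27].
(χ(G) = 2 ≤ 2.)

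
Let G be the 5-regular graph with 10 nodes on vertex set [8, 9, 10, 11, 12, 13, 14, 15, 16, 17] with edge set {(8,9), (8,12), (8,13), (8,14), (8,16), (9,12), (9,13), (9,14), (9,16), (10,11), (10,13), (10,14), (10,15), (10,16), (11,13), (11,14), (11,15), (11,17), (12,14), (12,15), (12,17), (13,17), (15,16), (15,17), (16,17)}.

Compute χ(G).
χ(G) = 4

Clique number ω(G) = 4 (lower bound: χ ≥ ω).
The clique on [8, 9, 12, 14] has size 4, forcing χ ≥ 4, and the coloring below uses 4 colors, so χ(G) = 4.
A valid 4-coloring: color 1: [9, 15]; color 2: [13, 14, 16]; color 3: [8, 10, 17]; color 4: [11, 12].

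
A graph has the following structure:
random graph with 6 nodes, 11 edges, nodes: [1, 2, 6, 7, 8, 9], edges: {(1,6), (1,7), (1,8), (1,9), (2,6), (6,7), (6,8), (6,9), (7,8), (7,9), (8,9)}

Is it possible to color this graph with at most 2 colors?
No, G is not 2-colorable

The clique on vertices [1, 6, 7, 8, 9] has size 5 > 2, so it alone needs 5 colors.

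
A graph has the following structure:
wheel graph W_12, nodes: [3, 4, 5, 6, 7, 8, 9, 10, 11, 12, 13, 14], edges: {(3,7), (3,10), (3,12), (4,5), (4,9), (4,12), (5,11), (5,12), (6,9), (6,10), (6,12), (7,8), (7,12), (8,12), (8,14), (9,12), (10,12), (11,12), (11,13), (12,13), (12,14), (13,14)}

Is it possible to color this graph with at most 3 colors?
No, G is not 3-colorable

Odd cycle [9, 6, 10, 3, 7, 8, 14, 13, 11, 5, 4] needs 3 colors (χ ≥ 3).
Vertex 12 is adjacent to every vertex of [3, 4, 5, 6, 7, 8, 9, 10, 11, 13, 14], which already need 3 colors among themselves, so 12 needs a new color (χ ≥ 4).
Hence χ(G) ≥ 4 > 3, so no proper 3-coloring exists.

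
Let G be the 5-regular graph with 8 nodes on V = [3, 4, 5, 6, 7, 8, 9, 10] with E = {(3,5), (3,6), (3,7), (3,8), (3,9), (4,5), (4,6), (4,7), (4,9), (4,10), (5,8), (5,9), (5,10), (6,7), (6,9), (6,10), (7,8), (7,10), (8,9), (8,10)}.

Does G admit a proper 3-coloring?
The clique on vertices [4, 6, 7, 10] has size 4 > 3, so it alone needs 4 colors.

No, G is not 3-colorable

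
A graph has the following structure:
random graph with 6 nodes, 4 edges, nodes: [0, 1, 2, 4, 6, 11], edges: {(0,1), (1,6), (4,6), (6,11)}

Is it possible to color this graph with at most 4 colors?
A valid 4-coloring: color 1: [0, 2, 6]; color 2: [1, 4, 11].
(χ(G) = 2 ≤ 4.)

Yes, G is 4-colorable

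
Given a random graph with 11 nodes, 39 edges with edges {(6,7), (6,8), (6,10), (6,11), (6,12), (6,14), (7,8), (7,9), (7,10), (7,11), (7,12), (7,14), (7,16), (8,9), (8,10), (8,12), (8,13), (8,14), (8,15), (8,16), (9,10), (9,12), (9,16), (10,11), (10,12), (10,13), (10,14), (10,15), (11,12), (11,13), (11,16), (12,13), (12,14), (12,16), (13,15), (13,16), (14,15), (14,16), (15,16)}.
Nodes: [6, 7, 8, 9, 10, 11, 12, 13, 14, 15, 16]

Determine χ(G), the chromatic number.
χ(G) = 6

Clique number ω(G) = 6 (lower bound: χ ≥ ω).
The clique on [6, 7, 8, 10, 12, 14] has size 6, forcing χ ≥ 6, and the coloring below uses 6 colors, so χ(G) = 6.
A valid 6-coloring: color 1: [8, 11]; color 2: [10, 16]; color 3: [12, 15]; color 4: [7, 13]; color 5: [9, 14]; color 6: [6].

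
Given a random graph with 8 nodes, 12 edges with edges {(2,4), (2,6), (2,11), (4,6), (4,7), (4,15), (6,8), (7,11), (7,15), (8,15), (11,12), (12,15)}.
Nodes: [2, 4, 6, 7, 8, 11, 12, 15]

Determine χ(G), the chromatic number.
χ(G) = 3

Clique number ω(G) = 3 (lower bound: χ ≥ ω).
The clique on [2, 4, 6] has size 3, forcing χ ≥ 3, and the coloring below uses 3 colors, so χ(G) = 3.
A valid 3-coloring: color 1: [4, 8, 11]; color 2: [6, 15]; color 3: [2, 7, 12].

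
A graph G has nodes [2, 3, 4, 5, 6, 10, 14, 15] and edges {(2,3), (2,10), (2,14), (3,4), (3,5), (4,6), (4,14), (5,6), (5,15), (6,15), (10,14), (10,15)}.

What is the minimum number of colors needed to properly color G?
Clique number ω(G) = 3 (lower bound: χ ≥ ω).
The clique on [2, 10, 14] has size 3, forcing χ ≥ 3, and the coloring below uses 3 colors, so χ(G) = 3.
A valid 3-coloring: color 1: [4, 5, 10]; color 2: [3, 6, 14]; color 3: [2, 15].

χ(G) = 3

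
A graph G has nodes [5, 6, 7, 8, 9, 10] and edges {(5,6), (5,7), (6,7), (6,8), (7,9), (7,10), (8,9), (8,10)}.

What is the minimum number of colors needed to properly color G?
Clique number ω(G) = 3 (lower bound: χ ≥ ω).
The clique on [5, 6, 7] has size 3, forcing χ ≥ 3, and the coloring below uses 3 colors, so χ(G) = 3.
A valid 3-coloring: color 1: [7, 8]; color 2: [6, 9, 10]; color 3: [5].

χ(G) = 3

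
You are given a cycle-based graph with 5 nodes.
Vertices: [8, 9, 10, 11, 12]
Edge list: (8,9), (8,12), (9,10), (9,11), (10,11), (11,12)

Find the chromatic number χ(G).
χ(G) = 3

Clique number ω(G) = 3 (lower bound: χ ≥ ω).
The clique on [9, 10, 11] has size 3, forcing χ ≥ 3, and the coloring below uses 3 colors, so χ(G) = 3.
A valid 3-coloring: color 1: [9, 12]; color 2: [8, 11]; color 3: [10].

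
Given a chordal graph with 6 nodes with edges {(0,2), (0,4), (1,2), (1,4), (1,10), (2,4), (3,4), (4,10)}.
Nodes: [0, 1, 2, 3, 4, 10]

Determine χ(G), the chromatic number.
χ(G) = 3

Clique number ω(G) = 3 (lower bound: χ ≥ ω).
The clique on [0, 2, 4] has size 3, forcing χ ≥ 3, and the coloring below uses 3 colors, so χ(G) = 3.
A valid 3-coloring: color 1: [4]; color 2: [0, 1, 3]; color 3: [2, 10].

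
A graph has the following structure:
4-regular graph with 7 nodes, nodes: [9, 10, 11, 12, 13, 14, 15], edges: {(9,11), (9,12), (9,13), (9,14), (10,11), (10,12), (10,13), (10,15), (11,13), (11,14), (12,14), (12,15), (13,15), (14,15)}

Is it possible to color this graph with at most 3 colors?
No, G is not 3-colorable

Suppose a proper 3-coloring c exists. The clique [9, 11, 13] takes 3 distinct colors; by symmetry let c(9) = 1, c(11) = 2, c(13) = 3.
- Vertex 10: neighbors [11, 13] already have colors [2, 3] ⇒ c(10) = 1.
- Vertex 14: neighbors [9, 11] already have colors [1, 2] ⇒ c(14) = 3.
- Vertex 12: neighbors [9, 14] already have colors [1, 3] ⇒ c(12) = 2.
- Vertex 15: neighbors [10, 12, 13] already have colors [1, 2, 3] — all 3 colors blocked. Contradiction.
The forced assignments end in a contradiction, so G has no proper 3-coloring (χ ≥ 4).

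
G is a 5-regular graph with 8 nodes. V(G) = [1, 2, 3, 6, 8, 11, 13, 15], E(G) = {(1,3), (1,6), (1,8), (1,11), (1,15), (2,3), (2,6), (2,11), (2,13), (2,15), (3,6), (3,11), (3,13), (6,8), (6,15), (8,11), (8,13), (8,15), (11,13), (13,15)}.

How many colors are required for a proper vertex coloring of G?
Clique number ω(G) = 4 (lower bound: χ ≥ ω).
The clique on [1, 6, 8, 15] has size 4, forcing χ ≥ 4, and the coloring below uses 4 colors, so χ(G) = 4.
A valid 4-coloring: color 1: [2, 8]; color 2: [1, 13]; color 3: [3, 15]; color 4: [6, 11].

χ(G) = 4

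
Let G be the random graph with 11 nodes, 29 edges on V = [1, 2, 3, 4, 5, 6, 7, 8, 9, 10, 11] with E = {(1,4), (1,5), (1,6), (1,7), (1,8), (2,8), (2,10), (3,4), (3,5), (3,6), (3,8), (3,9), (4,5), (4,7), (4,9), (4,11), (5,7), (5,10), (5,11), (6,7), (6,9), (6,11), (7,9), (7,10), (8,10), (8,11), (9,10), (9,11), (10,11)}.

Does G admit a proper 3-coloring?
The clique on vertices [1, 4, 5, 7] has size 4 > 3, so it alone needs 4 colors.

No, G is not 3-colorable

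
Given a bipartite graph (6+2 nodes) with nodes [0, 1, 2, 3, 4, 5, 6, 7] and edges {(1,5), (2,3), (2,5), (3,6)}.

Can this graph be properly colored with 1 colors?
No, G is not 1-colorable

Edge (1,5) forces its endpoints to differ, so 1 color is not enough.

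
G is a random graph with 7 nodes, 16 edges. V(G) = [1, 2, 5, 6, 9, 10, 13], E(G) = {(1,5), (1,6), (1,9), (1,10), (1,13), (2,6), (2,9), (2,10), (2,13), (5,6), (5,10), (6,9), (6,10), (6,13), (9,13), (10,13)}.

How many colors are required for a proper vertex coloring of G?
χ(G) = 4

Clique number ω(G) = 4 (lower bound: χ ≥ ω).
The clique on [1, 6, 9, 13] has size 4, forcing χ ≥ 4, and the coloring below uses 4 colors, so χ(G) = 4.
A valid 4-coloring: color 1: [6]; color 2: [9, 10]; color 3: [5, 13]; color 4: [1, 2].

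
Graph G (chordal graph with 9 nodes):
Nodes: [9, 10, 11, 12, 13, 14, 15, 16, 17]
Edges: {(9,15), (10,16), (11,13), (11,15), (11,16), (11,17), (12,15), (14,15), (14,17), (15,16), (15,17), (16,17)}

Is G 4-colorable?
Yes, G is 4-colorable

A valid 4-coloring: color 1: [10, 13, 15]; color 2: [9, 12, 17]; color 3: [11, 14]; color 4: [16].
(χ(G) = 4 ≤ 4.)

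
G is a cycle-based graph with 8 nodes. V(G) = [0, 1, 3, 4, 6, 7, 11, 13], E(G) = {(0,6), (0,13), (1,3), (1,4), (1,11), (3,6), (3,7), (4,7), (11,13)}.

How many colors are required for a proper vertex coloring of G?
χ(G) = 2

Clique number ω(G) = 2 (lower bound: χ ≥ ω).
The graph is bipartite (no odd cycle), so 2 colors suffice: χ(G) = 2.
A valid 2-coloring: color 1: [0, 3, 4, 11]; color 2: [1, 6, 7, 13].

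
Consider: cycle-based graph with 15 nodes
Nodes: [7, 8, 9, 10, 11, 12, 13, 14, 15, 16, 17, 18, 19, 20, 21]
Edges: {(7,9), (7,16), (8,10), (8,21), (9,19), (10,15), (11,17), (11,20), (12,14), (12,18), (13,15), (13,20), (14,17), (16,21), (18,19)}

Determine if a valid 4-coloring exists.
Yes, G is 4-colorable

A valid 4-coloring: color 1: [7, 10, 11, 13, 14, 19, 21]; color 2: [8, 9, 12, 15, 16, 17, 20]; color 3: [18].
(χ(G) = 3 ≤ 4.)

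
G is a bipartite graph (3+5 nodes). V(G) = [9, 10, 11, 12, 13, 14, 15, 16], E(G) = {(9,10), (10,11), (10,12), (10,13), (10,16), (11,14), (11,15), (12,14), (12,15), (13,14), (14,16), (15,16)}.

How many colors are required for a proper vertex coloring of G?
χ(G) = 2

Clique number ω(G) = 2 (lower bound: χ ≥ ω).
The graph is bipartite (no odd cycle), so 2 colors suffice: χ(G) = 2.
A valid 2-coloring: color 1: [10, 14, 15]; color 2: [9, 11, 12, 13, 16].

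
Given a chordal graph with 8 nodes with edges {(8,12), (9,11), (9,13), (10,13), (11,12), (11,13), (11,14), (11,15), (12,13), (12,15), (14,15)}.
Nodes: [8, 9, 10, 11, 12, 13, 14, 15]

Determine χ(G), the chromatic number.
χ(G) = 3

Clique number ω(G) = 3 (lower bound: χ ≥ ω).
The clique on [9, 11, 13] has size 3, forcing χ ≥ 3, and the coloring below uses 3 colors, so χ(G) = 3.
A valid 3-coloring: color 1: [8, 10, 11]; color 2: [13, 15]; color 3: [9, 12, 14].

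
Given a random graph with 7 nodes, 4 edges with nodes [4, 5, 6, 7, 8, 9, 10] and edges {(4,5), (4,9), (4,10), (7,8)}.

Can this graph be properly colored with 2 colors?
A valid 2-coloring: color 1: [4, 6, 8]; color 2: [5, 7, 9, 10].
(χ(G) = 2 ≤ 2.)

Yes, G is 2-colorable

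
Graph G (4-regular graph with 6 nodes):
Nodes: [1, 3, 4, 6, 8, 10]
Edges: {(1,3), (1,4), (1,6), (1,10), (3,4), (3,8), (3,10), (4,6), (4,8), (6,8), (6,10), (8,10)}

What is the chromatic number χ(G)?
χ(G) = 3

Clique number ω(G) = 3 (lower bound: χ ≥ ω).
The clique on [3, 8, 10] has size 3, forcing χ ≥ 3, and the coloring below uses 3 colors, so χ(G) = 3.
A valid 3-coloring: color 1: [1, 8]; color 2: [4, 10]; color 3: [3, 6].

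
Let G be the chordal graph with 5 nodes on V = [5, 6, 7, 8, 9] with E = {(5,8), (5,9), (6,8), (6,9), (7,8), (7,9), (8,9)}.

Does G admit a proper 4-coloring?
Yes, G is 4-colorable

A valid 4-coloring: color 1: [9]; color 2: [8]; color 3: [5, 6, 7].
(χ(G) = 3 ≤ 4.)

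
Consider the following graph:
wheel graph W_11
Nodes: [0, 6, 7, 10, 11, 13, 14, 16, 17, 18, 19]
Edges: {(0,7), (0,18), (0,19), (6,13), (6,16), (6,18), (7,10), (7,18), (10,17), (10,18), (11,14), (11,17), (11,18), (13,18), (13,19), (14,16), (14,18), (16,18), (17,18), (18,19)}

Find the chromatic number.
χ(G) = 3

Clique number ω(G) = 3 (lower bound: χ ≥ ω).
The clique on [0, 18, 19] has size 3, forcing χ ≥ 3, and the coloring below uses 3 colors, so χ(G) = 3.
A valid 3-coloring: color 1: [18]; color 2: [0, 10, 11, 13, 16]; color 3: [6, 7, 14, 17, 19].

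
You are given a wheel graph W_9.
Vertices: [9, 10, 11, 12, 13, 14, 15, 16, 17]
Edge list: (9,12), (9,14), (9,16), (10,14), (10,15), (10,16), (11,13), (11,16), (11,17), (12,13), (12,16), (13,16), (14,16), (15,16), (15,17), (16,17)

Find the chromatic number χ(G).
χ(G) = 3

Clique number ω(G) = 3 (lower bound: χ ≥ ω).
The clique on [9, 12, 16] has size 3, forcing χ ≥ 3, and the coloring below uses 3 colors, so χ(G) = 3.
A valid 3-coloring: color 1: [16]; color 2: [9, 10, 13, 17]; color 3: [11, 12, 14, 15].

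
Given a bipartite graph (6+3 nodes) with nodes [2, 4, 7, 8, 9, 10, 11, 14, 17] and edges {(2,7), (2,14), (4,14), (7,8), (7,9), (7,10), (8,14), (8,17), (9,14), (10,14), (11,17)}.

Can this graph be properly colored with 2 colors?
A valid 2-coloring: color 1: [7, 14, 17]; color 2: [2, 4, 8, 9, 10, 11].
(χ(G) = 2 ≤ 2.)

Yes, G is 2-colorable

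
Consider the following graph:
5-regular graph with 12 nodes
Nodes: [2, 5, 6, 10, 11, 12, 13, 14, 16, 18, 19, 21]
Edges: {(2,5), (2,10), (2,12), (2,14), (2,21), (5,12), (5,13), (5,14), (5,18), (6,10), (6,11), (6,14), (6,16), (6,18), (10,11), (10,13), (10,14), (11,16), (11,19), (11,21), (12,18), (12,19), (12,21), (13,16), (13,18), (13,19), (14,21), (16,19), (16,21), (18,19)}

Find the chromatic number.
Clique number ω(G) = 3 (lower bound: χ ≥ ω).
Suppose a proper 3-coloring c exists. The clique [2, 5, 12] takes 3 distinct colors; by symmetry let c(2) = 1, c(5) = 2, c(12) = 3.
- Vertex 14: neighbors [2, 5] already have colors [1, 2] ⇒ c(14) = 3.
- Vertex 10: neighbors [2, 14] already have colors [1, 3] ⇒ c(10) = 2.
- Vertex 6: neighbors [10, 14] already have colors [2, 3] ⇒ c(6) = 1.
- Vertex 18: neighbors [6, 5, 12] already have colors [1, 2, 3] — all 3 colors blocked. Contradiction.
The forced assignments end in a contradiction, so G has no proper 3-coloring (χ ≥ 4).
The coloring below uses 4 colors, so χ(G) = 4.
A valid 4-coloring: color 1: [10, 16, 18]; color 2: [2, 11, 13]; color 3: [5, 6, 19, 21]; color 4: [12, 14].

χ(G) = 4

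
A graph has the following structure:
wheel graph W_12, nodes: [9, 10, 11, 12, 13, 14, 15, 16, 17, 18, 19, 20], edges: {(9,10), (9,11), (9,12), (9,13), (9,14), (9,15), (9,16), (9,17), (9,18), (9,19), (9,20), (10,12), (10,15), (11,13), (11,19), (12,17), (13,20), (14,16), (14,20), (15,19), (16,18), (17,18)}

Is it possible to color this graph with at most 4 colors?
A valid 4-coloring: color 1: [9]; color 2: [10, 13, 14, 18, 19]; color 3: [11, 15, 16, 17, 20]; color 4: [12].
(χ(G) = 4 ≤ 4.)

Yes, G is 4-colorable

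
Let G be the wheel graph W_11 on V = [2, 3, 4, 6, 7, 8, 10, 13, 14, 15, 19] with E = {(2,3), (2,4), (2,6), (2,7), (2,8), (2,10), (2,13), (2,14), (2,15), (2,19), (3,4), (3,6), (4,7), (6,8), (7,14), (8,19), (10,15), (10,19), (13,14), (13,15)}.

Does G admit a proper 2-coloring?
The clique on vertices [2, 3, 4] has size 3 > 2, so it alone needs 3 colors.

No, G is not 2-colorable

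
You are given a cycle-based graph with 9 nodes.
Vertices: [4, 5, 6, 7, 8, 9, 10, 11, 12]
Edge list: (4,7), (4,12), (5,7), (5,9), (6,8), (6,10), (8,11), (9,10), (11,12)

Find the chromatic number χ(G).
Clique number ω(G) = 2 (lower bound: χ ≥ ω).
Odd cycle [5, 9, 10, 6, 8, 11, 12, 4, 7] needs 3 colors (χ ≥ 3).
The coloring below uses 3 colors, so χ(G) = 3.
A valid 3-coloring: color 1: [4, 5, 8, 10]; color 2: [6, 7, 9, 11]; color 3: [12].

χ(G) = 3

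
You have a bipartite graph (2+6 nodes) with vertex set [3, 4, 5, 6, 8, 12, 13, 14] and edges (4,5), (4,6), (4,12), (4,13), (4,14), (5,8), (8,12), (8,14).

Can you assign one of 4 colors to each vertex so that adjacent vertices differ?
Yes, G is 4-colorable

A valid 4-coloring: color 1: [3, 4, 8]; color 2: [5, 6, 12, 13, 14].
(χ(G) = 2 ≤ 4.)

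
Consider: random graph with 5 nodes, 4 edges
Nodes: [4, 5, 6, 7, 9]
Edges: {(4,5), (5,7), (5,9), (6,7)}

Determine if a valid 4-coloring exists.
A valid 4-coloring: color 1: [5, 6]; color 2: [4, 7, 9].
(χ(G) = 2 ≤ 4.)

Yes, G is 4-colorable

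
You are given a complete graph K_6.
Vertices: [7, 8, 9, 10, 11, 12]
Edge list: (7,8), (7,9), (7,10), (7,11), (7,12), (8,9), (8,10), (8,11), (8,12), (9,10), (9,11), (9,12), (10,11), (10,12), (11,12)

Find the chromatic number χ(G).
χ(G) = 6

Clique number ω(G) = 6 (lower bound: χ ≥ ω).
The clique on [7, 8, 9, 10, 11, 12] has size 6, forcing χ ≥ 6, and the coloring below uses 6 colors, so χ(G) = 6.
A valid 6-coloring: color 1: [9]; color 2: [7]; color 3: [12]; color 4: [8]; color 5: [11]; color 6: [10].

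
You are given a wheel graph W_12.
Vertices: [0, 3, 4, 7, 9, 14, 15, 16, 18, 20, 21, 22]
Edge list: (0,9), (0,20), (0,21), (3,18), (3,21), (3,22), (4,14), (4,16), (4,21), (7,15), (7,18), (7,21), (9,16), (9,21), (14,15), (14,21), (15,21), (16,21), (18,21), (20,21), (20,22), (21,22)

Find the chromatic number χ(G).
χ(G) = 4

Clique number ω(G) = 3 (lower bound: χ ≥ ω).
Odd cycle [3, 18, 7, 15, 14, 4, 16, 9, 0, 20, 22] needs 3 colors (χ ≥ 3).
Vertex 21 is adjacent to every vertex of [0, 3, 4, 7, 9, 14, 15, 16, 18, 20, 22], which already need 3 colors among themselves, so 21 needs a new color (χ ≥ 4).
The coloring below uses 4 colors, so χ(G) = 4.
A valid 4-coloring: color 1: [21]; color 2: [3, 7, 14, 16, 20]; color 3: [4, 9, 15, 18, 22]; color 4: [0].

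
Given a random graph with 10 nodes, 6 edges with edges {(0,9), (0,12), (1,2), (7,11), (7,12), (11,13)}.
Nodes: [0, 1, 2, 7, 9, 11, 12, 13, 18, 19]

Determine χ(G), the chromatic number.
χ(G) = 2

Clique number ω(G) = 2 (lower bound: χ ≥ ω).
The graph is bipartite (no odd cycle), so 2 colors suffice: χ(G) = 2.
A valid 2-coloring: color 1: [0, 2, 7, 13, 18, 19]; color 2: [1, 9, 11, 12].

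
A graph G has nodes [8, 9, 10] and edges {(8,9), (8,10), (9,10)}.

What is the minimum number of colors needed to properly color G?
Clique number ω(G) = 3 (lower bound: χ ≥ ω).
The clique on [8, 9, 10] has size 3, forcing χ ≥ 3, and the coloring below uses 3 colors, so χ(G) = 3.
A valid 3-coloring: color 1: [10]; color 2: [9]; color 3: [8].

χ(G) = 3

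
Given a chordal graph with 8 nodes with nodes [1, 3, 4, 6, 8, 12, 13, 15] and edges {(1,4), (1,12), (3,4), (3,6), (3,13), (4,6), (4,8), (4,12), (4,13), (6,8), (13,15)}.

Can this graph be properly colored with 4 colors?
Yes, G is 4-colorable

A valid 4-coloring: color 1: [4, 15]; color 2: [3, 8, 12]; color 3: [1, 6, 13].
(χ(G) = 3 ≤ 4.)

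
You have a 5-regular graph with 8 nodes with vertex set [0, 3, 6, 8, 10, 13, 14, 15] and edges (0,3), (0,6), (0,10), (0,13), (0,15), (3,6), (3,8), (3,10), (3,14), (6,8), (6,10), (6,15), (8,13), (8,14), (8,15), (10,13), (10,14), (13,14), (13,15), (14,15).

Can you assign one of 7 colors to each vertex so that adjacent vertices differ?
A valid 7-coloring: color 1: [0, 14]; color 2: [6, 13]; color 3: [3, 15]; color 4: [8, 10].
(χ(G) = 4 ≤ 7.)

Yes, G is 7-colorable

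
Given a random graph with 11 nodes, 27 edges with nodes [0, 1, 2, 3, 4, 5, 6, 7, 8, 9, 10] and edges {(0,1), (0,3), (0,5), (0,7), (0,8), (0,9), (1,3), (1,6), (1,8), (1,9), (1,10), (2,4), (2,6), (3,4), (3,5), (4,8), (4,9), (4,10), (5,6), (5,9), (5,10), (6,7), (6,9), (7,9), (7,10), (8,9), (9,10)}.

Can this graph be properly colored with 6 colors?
Yes, G is 6-colorable

A valid 6-coloring: color 1: [2, 3, 9]; color 2: [1, 4, 5, 7]; color 3: [0, 6, 10]; color 4: [8].
(χ(G) = 4 ≤ 6.)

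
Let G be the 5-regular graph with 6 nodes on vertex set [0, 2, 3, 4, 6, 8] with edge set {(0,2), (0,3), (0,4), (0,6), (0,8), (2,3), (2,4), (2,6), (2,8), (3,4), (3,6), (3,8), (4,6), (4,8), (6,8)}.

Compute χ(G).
χ(G) = 6

Clique number ω(G) = 6 (lower bound: χ ≥ ω).
The clique on [0, 2, 3, 4, 6, 8] has size 6, forcing χ ≥ 6, and the coloring below uses 6 colors, so χ(G) = 6.
A valid 6-coloring: color 1: [6]; color 2: [3]; color 3: [8]; color 4: [2]; color 5: [4]; color 6: [0].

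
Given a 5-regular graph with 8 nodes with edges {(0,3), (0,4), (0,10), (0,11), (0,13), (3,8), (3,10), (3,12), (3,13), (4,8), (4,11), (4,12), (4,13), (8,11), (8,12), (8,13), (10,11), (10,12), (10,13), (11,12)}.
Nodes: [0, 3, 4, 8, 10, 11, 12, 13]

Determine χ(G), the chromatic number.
Clique number ω(G) = 4 (lower bound: χ ≥ ω).
The clique on [0, 3, 10, 13] has size 4, forcing χ ≥ 4, and the coloring below uses 4 colors, so χ(G) = 4.
A valid 4-coloring: color 1: [0, 8]; color 2: [4, 10]; color 3: [12, 13]; color 4: [3, 11].

χ(G) = 4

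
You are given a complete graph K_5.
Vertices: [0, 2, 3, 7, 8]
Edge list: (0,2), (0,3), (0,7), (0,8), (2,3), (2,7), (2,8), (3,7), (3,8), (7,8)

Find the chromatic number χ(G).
χ(G) = 5

Clique number ω(G) = 5 (lower bound: χ ≥ ω).
The clique on [0, 2, 3, 7, 8] has size 5, forcing χ ≥ 5, and the coloring below uses 5 colors, so χ(G) = 5.
A valid 5-coloring: color 1: [3]; color 2: [2]; color 3: [7]; color 4: [0]; color 5: [8].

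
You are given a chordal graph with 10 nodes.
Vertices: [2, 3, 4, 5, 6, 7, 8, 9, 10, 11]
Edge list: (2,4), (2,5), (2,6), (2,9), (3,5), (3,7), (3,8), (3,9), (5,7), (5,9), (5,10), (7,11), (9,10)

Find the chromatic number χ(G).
Clique number ω(G) = 3 (lower bound: χ ≥ ω).
The clique on [2, 5, 9] has size 3, forcing χ ≥ 3, and the coloring below uses 3 colors, so χ(G) = 3.
A valid 3-coloring: color 1: [4, 5, 6, 8, 11]; color 2: [2, 3, 10]; color 3: [7, 9].

χ(G) = 3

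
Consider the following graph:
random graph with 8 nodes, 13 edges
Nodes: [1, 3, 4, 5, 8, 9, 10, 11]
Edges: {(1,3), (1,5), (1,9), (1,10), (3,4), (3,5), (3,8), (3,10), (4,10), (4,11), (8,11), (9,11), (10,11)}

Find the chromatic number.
χ(G) = 3

Clique number ω(G) = 3 (lower bound: χ ≥ ω).
The clique on [4, 10, 11] has size 3, forcing χ ≥ 3, and the coloring below uses 3 colors, so χ(G) = 3.
A valid 3-coloring: color 1: [3, 11]; color 2: [5, 8, 9, 10]; color 3: [1, 4].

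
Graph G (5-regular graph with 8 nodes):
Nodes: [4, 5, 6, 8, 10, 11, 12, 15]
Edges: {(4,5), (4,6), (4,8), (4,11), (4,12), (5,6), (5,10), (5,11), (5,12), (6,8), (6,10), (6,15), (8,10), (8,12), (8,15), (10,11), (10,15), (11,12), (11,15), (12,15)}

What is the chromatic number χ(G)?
Clique number ω(G) = 4 (lower bound: χ ≥ ω).
The clique on [6, 8, 10, 15] has size 4, forcing χ ≥ 4, and the coloring below uses 4 colors, so χ(G) = 4.
A valid 4-coloring: color 1: [4, 10]; color 2: [5, 15]; color 3: [6, 12]; color 4: [8, 11].

χ(G) = 4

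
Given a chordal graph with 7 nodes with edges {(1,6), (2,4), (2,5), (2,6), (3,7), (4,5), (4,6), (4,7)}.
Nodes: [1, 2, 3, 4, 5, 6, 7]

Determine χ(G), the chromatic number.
χ(G) = 3

Clique number ω(G) = 3 (lower bound: χ ≥ ω).
The clique on [2, 4, 5] has size 3, forcing χ ≥ 3, and the coloring below uses 3 colors, so χ(G) = 3.
A valid 3-coloring: color 1: [1, 3, 4]; color 2: [5, 6, 7]; color 3: [2].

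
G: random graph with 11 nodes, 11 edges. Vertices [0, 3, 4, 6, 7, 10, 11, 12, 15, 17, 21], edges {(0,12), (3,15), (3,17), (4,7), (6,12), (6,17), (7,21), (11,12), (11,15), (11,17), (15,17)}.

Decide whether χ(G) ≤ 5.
Yes, G is 5-colorable

A valid 5-coloring: color 1: [7, 10, 12, 17]; color 2: [0, 3, 4, 6, 11, 21]; color 3: [15].
(χ(G) = 3 ≤ 5.)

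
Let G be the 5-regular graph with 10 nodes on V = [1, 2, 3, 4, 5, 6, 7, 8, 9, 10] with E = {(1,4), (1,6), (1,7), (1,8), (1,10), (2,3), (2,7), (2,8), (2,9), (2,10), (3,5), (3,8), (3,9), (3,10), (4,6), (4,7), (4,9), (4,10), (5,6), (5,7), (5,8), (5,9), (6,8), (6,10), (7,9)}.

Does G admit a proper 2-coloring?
No, G is not 2-colorable

The clique on vertices [1, 4, 6, 10] has size 4 > 2, so it alone needs 4 colors.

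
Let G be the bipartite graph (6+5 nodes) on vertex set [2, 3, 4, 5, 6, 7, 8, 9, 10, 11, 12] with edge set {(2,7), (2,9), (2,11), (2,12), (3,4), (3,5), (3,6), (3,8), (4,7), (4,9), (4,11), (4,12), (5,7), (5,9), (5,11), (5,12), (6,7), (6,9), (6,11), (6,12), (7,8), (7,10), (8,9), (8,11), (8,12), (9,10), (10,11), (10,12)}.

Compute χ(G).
Clique number ω(G) = 2 (lower bound: χ ≥ ω).
The graph is bipartite (no odd cycle), so 2 colors suffice: χ(G) = 2.
A valid 2-coloring: color 1: [3, 7, 9, 11, 12]; color 2: [2, 4, 5, 6, 8, 10].

χ(G) = 2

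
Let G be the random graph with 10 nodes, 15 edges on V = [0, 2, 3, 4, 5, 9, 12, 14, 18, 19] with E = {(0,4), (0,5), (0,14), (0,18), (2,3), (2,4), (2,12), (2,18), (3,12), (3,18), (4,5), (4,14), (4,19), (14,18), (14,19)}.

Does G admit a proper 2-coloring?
No, G is not 2-colorable

The clique on vertices [2, 3, 18] has size 3 > 2, so it alone needs 3 colors.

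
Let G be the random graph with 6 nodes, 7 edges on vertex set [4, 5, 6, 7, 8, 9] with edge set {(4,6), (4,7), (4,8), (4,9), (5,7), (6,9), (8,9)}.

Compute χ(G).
Clique number ω(G) = 3 (lower bound: χ ≥ ω).
The clique on [4, 8, 9] has size 3, forcing χ ≥ 3, and the coloring below uses 3 colors, so χ(G) = 3.
A valid 3-coloring: color 1: [4, 5]; color 2: [7, 9]; color 3: [6, 8].

χ(G) = 3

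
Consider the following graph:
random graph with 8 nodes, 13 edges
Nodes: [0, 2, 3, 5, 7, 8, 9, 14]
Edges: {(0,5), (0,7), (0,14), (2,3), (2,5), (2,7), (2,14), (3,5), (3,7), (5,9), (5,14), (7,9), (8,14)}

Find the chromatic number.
Clique number ω(G) = 3 (lower bound: χ ≥ ω).
The clique on [0, 5, 14] has size 3, forcing χ ≥ 3, and the coloring below uses 3 colors, so χ(G) = 3.
A valid 3-coloring: color 1: [5, 7, 8]; color 2: [0, 2, 9]; color 3: [3, 14].

χ(G) = 3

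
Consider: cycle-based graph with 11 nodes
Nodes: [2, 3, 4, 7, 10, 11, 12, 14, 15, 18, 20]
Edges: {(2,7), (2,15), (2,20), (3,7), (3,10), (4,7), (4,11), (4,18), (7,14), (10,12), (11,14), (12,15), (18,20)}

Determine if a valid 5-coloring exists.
Yes, G is 5-colorable

A valid 5-coloring: color 1: [7, 10, 11, 15, 20]; color 2: [2, 3, 4, 12, 14]; color 3: [18].
(χ(G) = 3 ≤ 5.)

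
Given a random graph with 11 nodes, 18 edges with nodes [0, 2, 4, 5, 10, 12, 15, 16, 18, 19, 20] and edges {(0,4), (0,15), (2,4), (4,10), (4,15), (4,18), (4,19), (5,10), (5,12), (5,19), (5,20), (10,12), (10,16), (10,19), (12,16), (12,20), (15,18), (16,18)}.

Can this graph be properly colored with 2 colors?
No, G is not 2-colorable

The clique on vertices [4, 10, 19] has size 3 > 2, so it alone needs 3 colors.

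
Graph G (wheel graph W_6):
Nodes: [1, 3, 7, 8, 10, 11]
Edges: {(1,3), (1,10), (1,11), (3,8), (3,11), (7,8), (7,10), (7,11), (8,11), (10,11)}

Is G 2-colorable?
No, G is not 2-colorable

The clique on vertices [3, 8, 11] has size 3 > 2, so it alone needs 3 colors.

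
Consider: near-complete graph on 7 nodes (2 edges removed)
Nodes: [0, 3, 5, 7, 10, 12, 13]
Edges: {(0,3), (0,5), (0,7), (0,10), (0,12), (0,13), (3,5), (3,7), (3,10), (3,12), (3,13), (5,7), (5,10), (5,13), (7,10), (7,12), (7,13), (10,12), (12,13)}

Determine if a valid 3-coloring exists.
The clique on vertices [0, 3, 7, 10, 12] has size 5 > 3, so it alone needs 5 colors.

No, G is not 3-colorable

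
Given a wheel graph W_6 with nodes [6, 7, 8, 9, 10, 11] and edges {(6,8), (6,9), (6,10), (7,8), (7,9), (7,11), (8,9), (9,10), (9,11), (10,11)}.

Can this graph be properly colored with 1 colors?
The clique on vertices [9, 10, 11] has size 3 > 1, so it alone needs 3 colors.

No, G is not 1-colorable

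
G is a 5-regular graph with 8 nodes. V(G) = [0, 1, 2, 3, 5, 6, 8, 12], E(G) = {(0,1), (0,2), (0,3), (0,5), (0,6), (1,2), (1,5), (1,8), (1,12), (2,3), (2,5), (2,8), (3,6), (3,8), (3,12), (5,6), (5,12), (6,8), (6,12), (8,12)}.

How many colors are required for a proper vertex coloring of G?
χ(G) = 4

Clique number ω(G) = 4 (lower bound: χ ≥ ω).
The clique on [0, 1, 2, 5] has size 4, forcing χ ≥ 4, and the coloring below uses 4 colors, so χ(G) = 4.
A valid 4-coloring: color 1: [3, 5]; color 2: [1, 6]; color 3: [2, 12]; color 4: [0, 8].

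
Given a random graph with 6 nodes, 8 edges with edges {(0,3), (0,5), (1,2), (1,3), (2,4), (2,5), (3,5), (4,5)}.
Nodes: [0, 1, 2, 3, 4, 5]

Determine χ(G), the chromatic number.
Clique number ω(G) = 3 (lower bound: χ ≥ ω).
The clique on [0, 3, 5] has size 3, forcing χ ≥ 3, and the coloring below uses 3 colors, so χ(G) = 3.
A valid 3-coloring: color 1: [1, 5]; color 2: [2, 3]; color 3: [0, 4].

χ(G) = 3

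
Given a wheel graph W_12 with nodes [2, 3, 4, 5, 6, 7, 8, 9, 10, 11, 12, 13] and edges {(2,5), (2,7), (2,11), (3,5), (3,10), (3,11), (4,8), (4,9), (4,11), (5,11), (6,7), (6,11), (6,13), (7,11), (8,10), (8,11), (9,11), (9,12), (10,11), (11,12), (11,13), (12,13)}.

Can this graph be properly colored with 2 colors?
No, G is not 2-colorable

The clique on vertices [2, 5, 11] has size 3 > 2, so it alone needs 3 colors.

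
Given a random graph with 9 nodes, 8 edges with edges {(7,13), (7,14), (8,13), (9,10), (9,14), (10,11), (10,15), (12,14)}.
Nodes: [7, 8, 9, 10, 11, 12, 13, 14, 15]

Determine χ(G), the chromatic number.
χ(G) = 2

Clique number ω(G) = 2 (lower bound: χ ≥ ω).
The graph is bipartite (no odd cycle), so 2 colors suffice: χ(G) = 2.
A valid 2-coloring: color 1: [10, 13, 14]; color 2: [7, 8, 9, 11, 12, 15].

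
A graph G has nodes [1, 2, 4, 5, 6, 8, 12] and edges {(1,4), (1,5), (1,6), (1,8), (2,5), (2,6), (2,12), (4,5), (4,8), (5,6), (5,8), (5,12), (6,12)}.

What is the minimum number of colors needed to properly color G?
χ(G) = 4

Clique number ω(G) = 4 (lower bound: χ ≥ ω).
The clique on [1, 4, 5, 8] has size 4, forcing χ ≥ 4, and the coloring below uses 4 colors, so χ(G) = 4.
A valid 4-coloring: color 1: [5]; color 2: [4, 6]; color 3: [1, 2]; color 4: [8, 12].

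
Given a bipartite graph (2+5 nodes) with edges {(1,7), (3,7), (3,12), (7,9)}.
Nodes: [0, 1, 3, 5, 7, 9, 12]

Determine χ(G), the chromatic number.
χ(G) = 2

Clique number ω(G) = 2 (lower bound: χ ≥ ω).
The graph is bipartite (no odd cycle), so 2 colors suffice: χ(G) = 2.
A valid 2-coloring: color 1: [0, 5, 7, 12]; color 2: [1, 3, 9].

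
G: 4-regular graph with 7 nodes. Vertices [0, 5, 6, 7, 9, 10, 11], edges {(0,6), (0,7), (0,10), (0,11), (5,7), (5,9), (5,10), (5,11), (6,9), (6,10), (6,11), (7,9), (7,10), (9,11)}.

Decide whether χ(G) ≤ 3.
Suppose a proper 3-coloring c exists. The clique [0, 6, 10] takes 3 distinct colors; by symmetry let c(0) = 1, c(6) = 2, c(10) = 3.
- Vertex 7: neighbors [0, 10] already have colors [1, 3] ⇒ c(7) = 2.
- Vertex 5: neighbors [7, 10] already have colors [2, 3] ⇒ c(5) = 1.
- Vertex 9: neighbors [5, 6] already have colors [1, 2] ⇒ c(9) = 3.
- Vertex 11: neighbors [0, 6, 9] already have colors [1, 2, 3] — all 3 colors blocked. Contradiction.
The forced assignments end in a contradiction, so G has no proper 3-coloring (χ ≥ 4).

No, G is not 3-colorable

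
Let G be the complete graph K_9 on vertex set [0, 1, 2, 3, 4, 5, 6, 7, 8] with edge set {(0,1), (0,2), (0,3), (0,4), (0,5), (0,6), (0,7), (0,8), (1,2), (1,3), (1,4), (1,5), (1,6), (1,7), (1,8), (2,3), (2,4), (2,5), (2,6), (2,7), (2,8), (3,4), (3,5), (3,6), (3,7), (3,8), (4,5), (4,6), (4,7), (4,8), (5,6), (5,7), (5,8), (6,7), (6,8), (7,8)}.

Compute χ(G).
χ(G) = 9

Clique number ω(G) = 9 (lower bound: χ ≥ ω).
The clique on [0, 1, 2, 3, 4, 5, 6, 7, 8] has size 9, forcing χ ≥ 9, and the coloring below uses 9 colors, so χ(G) = 9.
A valid 9-coloring: color 1: [4]; color 2: [2]; color 3: [6]; color 4: [0]; color 5: [1]; color 6: [7]; color 7: [3]; color 8: [5]; color 9: [8].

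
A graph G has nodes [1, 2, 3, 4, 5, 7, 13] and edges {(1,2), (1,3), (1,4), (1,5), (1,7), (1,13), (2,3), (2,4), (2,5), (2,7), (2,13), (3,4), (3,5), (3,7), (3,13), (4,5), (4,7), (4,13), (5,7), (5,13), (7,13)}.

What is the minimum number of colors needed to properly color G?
Clique number ω(G) = 7 (lower bound: χ ≥ ω).
The clique on [1, 2, 3, 4, 5, 7, 13] has size 7, forcing χ ≥ 7, and the coloring below uses 7 colors, so χ(G) = 7.
A valid 7-coloring: color 1: [7]; color 2: [2]; color 3: [5]; color 4: [1]; color 5: [4]; color 6: [13]; color 7: [3].

χ(G) = 7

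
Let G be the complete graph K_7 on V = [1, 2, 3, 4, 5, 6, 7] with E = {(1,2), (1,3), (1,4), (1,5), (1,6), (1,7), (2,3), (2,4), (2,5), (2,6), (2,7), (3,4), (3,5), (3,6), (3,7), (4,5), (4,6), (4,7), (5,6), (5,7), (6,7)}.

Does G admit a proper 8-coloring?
Yes, G is 8-colorable

A valid 8-coloring: color 1: [6]; color 2: [3]; color 3: [4]; color 4: [2]; color 5: [1]; color 6: [5]; color 7: [7].
(χ(G) = 7 ≤ 8.)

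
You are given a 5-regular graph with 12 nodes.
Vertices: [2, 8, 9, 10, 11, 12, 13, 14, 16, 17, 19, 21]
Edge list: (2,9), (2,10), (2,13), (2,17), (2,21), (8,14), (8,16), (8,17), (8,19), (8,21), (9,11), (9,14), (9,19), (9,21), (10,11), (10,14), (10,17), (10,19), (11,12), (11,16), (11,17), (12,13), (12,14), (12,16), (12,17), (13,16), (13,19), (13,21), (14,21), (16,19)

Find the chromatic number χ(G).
Clique number ω(G) = 3 (lower bound: χ ≥ ω).
Suppose a proper 3-coloring c exists. The clique [2, 9, 21] takes 3 distinct colors; by symmetry let c(2) = 1, c(9) = 2, c(21) = 3.
- Vertex 13: neighbors [2, 21] already have colors [1, 3] ⇒ c(13) = 2.
- Vertex 14: neighbors [9, 21] already have colors [2, 3] ⇒ c(14) = 1.
- Vertex 8: neighbors [14, 21] already have colors [1, 3] ⇒ c(8) = 2.
- Vertex 12: neighbors [14, 13] already have colors [1, 2] ⇒ c(12) = 3.
- Vertex 17: neighbors [2, 8, 12] already have colors [1, 2, 3] — all 3 colors blocked. Contradiction.
The forced assignments end in a contradiction, so G has no proper 3-coloring (χ ≥ 4).
The coloring below uses 4 colors, so χ(G) = 4.
A valid 4-coloring: color 1: [8, 9, 10, 12]; color 2: [2, 11, 14, 19]; color 3: [13, 17]; color 4: [16, 21].

χ(G) = 4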